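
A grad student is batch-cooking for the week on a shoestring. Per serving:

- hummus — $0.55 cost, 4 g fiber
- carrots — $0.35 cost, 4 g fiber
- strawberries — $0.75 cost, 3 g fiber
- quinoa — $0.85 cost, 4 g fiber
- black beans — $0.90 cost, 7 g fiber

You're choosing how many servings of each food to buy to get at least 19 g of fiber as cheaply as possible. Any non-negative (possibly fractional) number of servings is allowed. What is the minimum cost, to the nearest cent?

Cost per g of fiber: carrots $0.0875, black beans $0.1286, hummus $0.1375, quinoa $0.2125, strawberries $0.2500.
With no serving limits, use only carrots: 19 g / 4 g = 4.75 servings × $0.35 = $1.66.

$1.66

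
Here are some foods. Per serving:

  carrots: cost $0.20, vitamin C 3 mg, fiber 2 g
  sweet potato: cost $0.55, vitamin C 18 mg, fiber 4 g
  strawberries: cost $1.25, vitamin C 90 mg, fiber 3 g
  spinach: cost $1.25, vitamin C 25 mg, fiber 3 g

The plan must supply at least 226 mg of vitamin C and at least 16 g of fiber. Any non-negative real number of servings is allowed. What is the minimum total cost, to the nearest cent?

$3.84

Minimising a linear cost over {vitamin C ≥ 226, fiber ≥ 16, servings ≥ 0} — the optimum is at a vertex, using one or two foods.
carrots only: max(226/3, 16/2) = 75.33 servings → $15.07.
sweet potato only: max(226/18, 16/4) = 12.56 servings → $6.91.
strawberries only: max(226/90, 16/3) = 5.333 servings → $6.67.
spinach only: max(226/25, 16/3) = 9.04 servings → $11.30.
carrots + sweet potato: the both-tight solution has a negative serving — not a feasible corner.
carrots + strawberries with both tight: 4.456 servings and 2.363 servings → $3.84.
carrots + spinach with both targets exact would need a negative amount; discard.
sweet potato + strawberries with both tight: 2.49 servings and 2.013 servings → $3.89.
sweet potato + spinach with both targets exact would need a negative amount; discard.
strawberries + spinach with both tight: 1.426 servings and 3.908 servings → $6.67.
So the least-cost plan costs $3.84.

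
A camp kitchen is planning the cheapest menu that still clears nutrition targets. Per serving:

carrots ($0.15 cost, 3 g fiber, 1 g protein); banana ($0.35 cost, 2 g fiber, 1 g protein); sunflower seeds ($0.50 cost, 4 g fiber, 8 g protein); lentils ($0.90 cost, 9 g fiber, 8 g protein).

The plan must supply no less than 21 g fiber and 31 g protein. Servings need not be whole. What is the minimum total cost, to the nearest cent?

$2.13

An LP optimum is at a vertex; with two nutrient constraints at most two foods are used. Check each candidate.
carrots only: max(21/3, 31/1) = 31 servings → $4.65.
banana only: max(21/2, 31/1) = 31 servings → $10.85.
sunflower seeds only: max(21/4, 31/8) = 5.25 servings → $2.62.
lentils only: max(21/9, 31/8) = 3.875 servings → $3.49.
carrots + banana with both targets exact would need a negative amount; discard.
carrots + sunflower seeds with both tight: 2.2 servings and 3.6 servings → $2.13.
carrots + lentils with both targets exact would need a negative amount; discard.
banana + sunflower seeds with both tight: 3.667 servings and 3.417 servings → $2.99.
banana + lentils with both targets exact would need a negative amount; discard.
sunflower seeds + lentils with both tight: 2.775 servings and 1.1 servings → $2.38.
So the least-cost plan costs $2.13.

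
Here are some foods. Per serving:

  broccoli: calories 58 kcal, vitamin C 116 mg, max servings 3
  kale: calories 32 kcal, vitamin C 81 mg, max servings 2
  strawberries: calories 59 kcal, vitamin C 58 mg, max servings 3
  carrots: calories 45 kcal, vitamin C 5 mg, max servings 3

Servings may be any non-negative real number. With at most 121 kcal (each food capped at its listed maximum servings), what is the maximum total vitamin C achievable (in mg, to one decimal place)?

Vitamin C per kcal: kale 2.531, broccoli 2, strawberries 0.9831, carrots 0.1111.
Take 2 servings of kale: uses 64 kcal, +162.0 mg vitamin C (running total 162.0 mg).
Take 0.9828 servings of broccoli: uses 57 kcal, +114.0 mg vitamin C (running total 276.0 mg).
Filling greedily by vitamin C-per-kcal is optimal for one linear limit, giving 276.0 mg.

276.0 mg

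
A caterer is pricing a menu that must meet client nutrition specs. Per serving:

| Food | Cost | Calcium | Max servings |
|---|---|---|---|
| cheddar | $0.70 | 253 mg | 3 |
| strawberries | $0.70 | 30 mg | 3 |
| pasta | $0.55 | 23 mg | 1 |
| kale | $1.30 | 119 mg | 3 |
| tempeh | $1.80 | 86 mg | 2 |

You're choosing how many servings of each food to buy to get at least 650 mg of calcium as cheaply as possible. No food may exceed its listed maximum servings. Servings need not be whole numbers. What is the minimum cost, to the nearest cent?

Cost per mg of calcium: cheddar $0.0028, kale $0.0109, tempeh $0.0209, strawberries $0.0233, pasta $0.0239.
Take 2.569 servings of cheddar: +650.0 mg calcium for $1.80 (total $1.80, still need 0.0 mg).
Filling from the cheapest source first is optimal under one linear minimum: $1.80.

$1.80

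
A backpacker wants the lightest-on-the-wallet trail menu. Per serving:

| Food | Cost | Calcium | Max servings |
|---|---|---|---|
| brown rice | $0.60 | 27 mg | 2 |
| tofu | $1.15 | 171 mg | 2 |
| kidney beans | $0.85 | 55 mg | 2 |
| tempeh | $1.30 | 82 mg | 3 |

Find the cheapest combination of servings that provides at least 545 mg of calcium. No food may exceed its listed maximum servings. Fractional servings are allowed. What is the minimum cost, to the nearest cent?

Cost per mg of calcium: tofu $0.0067, kidney beans $0.0155, tempeh $0.0159, brown rice $0.0222.
Take 2 servings of tofu: +342.0 mg calcium for $2.30 (total $2.30, still need 203.0 mg).
Take 2 servings of kidney beans: +110.0 mg calcium for $1.70 (total $4.00, still need 93.0 mg).
Take 1.134 servings of tempeh: +93.0 mg calcium for $1.47 (total $5.47, still need 0.0 mg).
Filling from the cheapest source first is optimal under one linear minimum: $5.47.

$5.47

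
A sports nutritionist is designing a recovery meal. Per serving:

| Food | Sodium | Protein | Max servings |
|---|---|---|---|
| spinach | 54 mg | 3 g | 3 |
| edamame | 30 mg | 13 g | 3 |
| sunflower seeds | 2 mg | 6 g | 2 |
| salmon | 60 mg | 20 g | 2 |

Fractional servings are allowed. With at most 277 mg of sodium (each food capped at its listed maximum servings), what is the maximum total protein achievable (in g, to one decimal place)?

Protein per mg sodium: sunflower seeds 3, edamame 0.4333, salmon 0.3333, spinach 0.05556.
Take 2 servings of sunflower seeds: uses 4 mg sodium, +12.0 g protein (running total 12.0 g).
Take 3 servings of edamame: uses 90 mg sodium, +39.0 g protein (running total 51.0 g).
Take 2 servings of salmon: uses 120 mg sodium, +40.0 g protein (running total 91.0 g).
Take 1.167 servings of spinach: uses 63 mg sodium, +3.5 g protein (running total 94.5 g).
Greedy by best ratio exhausts the sodium allowance optimally: 94.5 g.

94.5 g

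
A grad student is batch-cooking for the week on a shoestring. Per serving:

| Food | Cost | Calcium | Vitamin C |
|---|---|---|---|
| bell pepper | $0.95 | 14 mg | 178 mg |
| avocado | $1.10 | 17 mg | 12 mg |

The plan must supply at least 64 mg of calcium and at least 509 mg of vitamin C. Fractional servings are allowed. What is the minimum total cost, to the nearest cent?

Check every corner: each single food scaled to meet both minima, and each pair solved so both constraints bind.
bell pepper only: max(64/14, 509/178) = 4.571 servings → $4.34.
avocado only: max(64/17, 509/12) = 42.42 servings → $46.66.
bell pepper + avocado with both tight: 2.759 servings and 1.493 servings → $4.26.
Cheapest feasible corner: $4.26.

$4.26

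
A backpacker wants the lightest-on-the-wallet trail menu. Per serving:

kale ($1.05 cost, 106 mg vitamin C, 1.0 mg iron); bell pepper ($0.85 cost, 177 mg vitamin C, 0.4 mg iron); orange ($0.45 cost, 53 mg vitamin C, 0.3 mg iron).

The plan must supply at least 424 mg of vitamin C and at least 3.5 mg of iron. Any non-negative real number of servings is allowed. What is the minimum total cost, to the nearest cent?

Compare the cost at each extreme point of the feasible region.
kale only: max(424/106, 3.5/1.0) = 4 servings → $4.20.
bell pepper only: max(424/177, 3.5/0.4) = 8.75 servings → $7.44.
orange only: max(424/53, 3.5/0.3) = 11.67 servings → $5.25.
kale + bell pepper with both tight: 3.342 servings and 0.3938 servings → $3.84.
kale + orange with both tight: 2.75 servings and 2.5 servings → $4.01.
bell pepper + orange: the both-tight solution has a negative serving — not a feasible corner.
So the least-cost plan costs $3.84.

$3.84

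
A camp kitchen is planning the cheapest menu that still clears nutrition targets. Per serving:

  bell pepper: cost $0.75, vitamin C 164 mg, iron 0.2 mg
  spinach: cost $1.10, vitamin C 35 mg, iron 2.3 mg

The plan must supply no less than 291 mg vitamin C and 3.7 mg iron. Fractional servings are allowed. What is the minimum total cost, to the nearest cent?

$2.72

For a min-cost LP with two ≥-constraints, a basic feasible solution has at most two positive variables.
bell pepper only: max(291/164, 3.7/0.2) = 18.5 servings → $13.88.
spinach only: max(291/35, 3.7/2.3) = 8.314 servings → $9.15.
bell pepper + spinach with both tight: 1.458 servings and 1.482 servings → $2.72.
The minimum over all feasible corners is $2.72.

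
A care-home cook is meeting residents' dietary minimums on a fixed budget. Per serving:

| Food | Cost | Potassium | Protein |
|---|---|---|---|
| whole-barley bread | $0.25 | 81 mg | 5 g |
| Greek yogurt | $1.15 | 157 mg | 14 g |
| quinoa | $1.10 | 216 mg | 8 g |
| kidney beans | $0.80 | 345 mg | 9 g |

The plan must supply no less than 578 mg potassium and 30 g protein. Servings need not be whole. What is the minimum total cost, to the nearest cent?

$1.66

The cheapest plan sits at a corner of the feasible region — with two constraints it uses at most two foods.
whole-barley bread only: max(578/81, 30/5) = 7.136 servings → $1.78.
Greek yogurt only: max(578/157, 30/14) = 3.682 servings → $4.23.
quinoa only: max(578/216, 30/8) = 3.75 servings → $4.12.
kidney beans only: max(578/345, 30/9) = 3.333 servings → $2.67.
whole-barley bread + Greek yogurt with both targets exact would need a negative amount; discard.
whole-barley bread + quinoa with both tight: 4.296 servings and 1.065 servings → $2.25.
whole-barley bread + kidney beans with both tight: 5.169 servings and 0.4618 servings → $1.66.
Greek yogurt + quinoa with both tight: 1.05 servings and 1.913 servings → $3.31.
Greek yogurt + kidney beans with both tight: 1.507 servings and 0.9898 servings → $2.52.
quinoa + kidney beans: the both-tight solution has a negative serving — not a feasible corner.
The minimum over all feasible corners is $1.66.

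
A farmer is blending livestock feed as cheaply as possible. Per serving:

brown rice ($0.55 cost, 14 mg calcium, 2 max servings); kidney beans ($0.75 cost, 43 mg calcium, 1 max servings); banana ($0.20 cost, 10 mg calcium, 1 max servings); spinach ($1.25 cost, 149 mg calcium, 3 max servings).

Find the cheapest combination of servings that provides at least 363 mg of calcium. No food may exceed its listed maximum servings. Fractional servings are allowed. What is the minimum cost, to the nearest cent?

$3.05

Cost per mg of calcium: spinach $0.0084, kidney beans $0.0174, banana $0.0200, brown rice $0.0393.
Take 2.436 servings of spinach: +363.0 mg calcium for $3.05 (total $3.05, still need 0.0 mg).
Filling from the cheapest source first is optimal under one linear minimum: $3.05.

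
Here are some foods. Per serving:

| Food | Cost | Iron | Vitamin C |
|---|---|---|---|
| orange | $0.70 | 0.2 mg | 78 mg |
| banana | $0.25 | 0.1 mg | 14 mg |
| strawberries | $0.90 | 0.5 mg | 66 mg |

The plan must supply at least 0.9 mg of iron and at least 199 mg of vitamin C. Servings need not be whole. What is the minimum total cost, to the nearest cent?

$2.15

Compare the cost at each extreme point of the feasible region.
orange only: max(0.9/0.2, 199/78) = 4.5 servings → $3.15.
banana only: max(0.9/0.1, 199/14) = 14.21 servings → $3.55.
strawberries only: max(0.9/0.5, 199/66) = 3.015 servings → $2.71.
orange + banana with both tight: 1.46 servings and 6.08 servings → $2.54.
orange + strawberries with both tight: 1.554 servings and 1.178 servings → $2.15.
banana + strawberries: intersection lies outside the first quadrant.
Cheapest feasible corner: $2.15.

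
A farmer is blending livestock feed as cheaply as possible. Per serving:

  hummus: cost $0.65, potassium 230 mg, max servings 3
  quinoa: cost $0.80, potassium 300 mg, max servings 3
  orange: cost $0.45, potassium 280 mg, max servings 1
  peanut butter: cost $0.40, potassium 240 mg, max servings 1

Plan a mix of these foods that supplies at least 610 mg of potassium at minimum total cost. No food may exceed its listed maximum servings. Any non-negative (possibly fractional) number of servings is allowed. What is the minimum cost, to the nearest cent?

Cost per mg of potassium: orange $0.0016, peanut butter $0.0017, quinoa $0.0027, hummus $0.0028.
Take 1 serving of orange: +280.0 mg potassium for $0.45 (total $0.45, still need 330.0 mg).
Take 1 serving of peanut butter: +240.0 mg potassium for $0.40 (total $0.85, still need 90.0 mg).
Take 0.3 servings of quinoa: +90.0 mg potassium for $0.24 (total $1.09, still need 0.0 mg).
Greedy by cheapest-per-mg is optimal for a single linear constraint, so the minimum cost is $1.09.

$1.09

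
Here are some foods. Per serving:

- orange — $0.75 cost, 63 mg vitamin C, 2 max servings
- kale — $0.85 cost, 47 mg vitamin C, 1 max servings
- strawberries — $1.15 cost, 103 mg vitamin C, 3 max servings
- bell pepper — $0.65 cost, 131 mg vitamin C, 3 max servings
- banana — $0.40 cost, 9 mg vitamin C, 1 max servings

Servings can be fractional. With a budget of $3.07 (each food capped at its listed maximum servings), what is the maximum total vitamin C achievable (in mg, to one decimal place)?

Vitamin C per dollar: bell pepper 201.5, strawberries 89.57, orange 84, kale 55.29, banana 22.5.
Take 3 servings of bell pepper: spends $1.95, +393.0 mg vitamin C (running total 393.0 mg).
Take 0.9739 servings of strawberries: spends $1.12, +100.3 mg vitamin C (running total 493.3 mg).
Filling greedily by vitamin C-per-dollar is optimal for one linear limit, giving 493.3 mg.

493.3 mg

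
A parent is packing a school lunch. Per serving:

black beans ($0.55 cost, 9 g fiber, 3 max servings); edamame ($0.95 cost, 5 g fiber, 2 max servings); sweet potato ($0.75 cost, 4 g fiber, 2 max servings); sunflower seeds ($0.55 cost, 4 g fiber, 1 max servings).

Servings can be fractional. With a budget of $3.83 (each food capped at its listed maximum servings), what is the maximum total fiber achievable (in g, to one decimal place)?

39.7 g

Fiber per dollar: black beans 16.36, sunflower seeds 7.273, sweet potato 5.333, edamame 5.263.
Take 3 servings of black beans: spends $1.65, +27.0 g fiber (running total 27.0 g).
Take 1 serving of sunflower seeds: spends $0.55, +4.0 g fiber (running total 31.0 g).
Take 2 servings of sweet potato: spends $1.50, +8.0 g fiber (running total 39.0 g).
Take 0.1368 servings of edamame: spends $0.13, +0.7 g fiber (running total 39.7 g).
Greedy by best ratio exhausts the cost allowance optimally: 39.7 g.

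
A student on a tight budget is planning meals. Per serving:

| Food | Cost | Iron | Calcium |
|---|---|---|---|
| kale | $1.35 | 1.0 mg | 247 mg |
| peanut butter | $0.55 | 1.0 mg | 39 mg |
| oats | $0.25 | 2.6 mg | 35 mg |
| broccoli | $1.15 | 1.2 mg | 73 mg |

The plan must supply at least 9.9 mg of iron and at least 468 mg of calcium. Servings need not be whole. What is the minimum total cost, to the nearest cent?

$2.75

Compare the cost at each extreme point of the feasible region.
kale only: max(9.9/1.0, 468/247) = 9.9 servings → $13.37.
peanut butter only: max(9.9/1.0, 468/39) = 12 servings → $6.60.
oats only: max(9.9/2.6, 468/35) = 13.37 servings → $3.34.
broccoli only: max(9.9/1.2, 468/73) = 8.25 servings → $9.49.
kale + peanut butter with both tight: 0.3937 servings and 9.506 servings → $5.76.
kale + oats with both tight: 1.433 servings and 3.256 servings → $2.75.
kale + broccoli with both targets exact would need a negative amount; discard.
peanut butter + oats with both targets exact would need a negative amount; discard.
peanut butter + broccoli with both tight: 6.149 servings and 3.126 servings → $6.98.
oats + broccoli with both tight: 1.09 servings and 5.888 servings → $7.04.
The minimum over all feasible corners is $2.75.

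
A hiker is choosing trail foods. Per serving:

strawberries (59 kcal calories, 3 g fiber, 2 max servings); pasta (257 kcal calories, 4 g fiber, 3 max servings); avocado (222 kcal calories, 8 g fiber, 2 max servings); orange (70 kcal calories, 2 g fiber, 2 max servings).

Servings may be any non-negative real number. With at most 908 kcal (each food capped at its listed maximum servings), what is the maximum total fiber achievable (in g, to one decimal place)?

29.2 g

Fiber per kcal: strawberries 0.05085, avocado 0.03604, orange 0.02857, pasta 0.01556.
Take 2 servings of strawberries: uses 118 kcal, +6.0 g fiber (running total 6.0 g).
Take 2 servings of avocado: uses 444 kcal, +16.0 g fiber (running total 22.0 g).
Take 2 servings of orange: uses 140 kcal, +4.0 g fiber (running total 26.0 g).
Take 0.8016 servings of pasta: uses 206 kcal, +3.2 g fiber (running total 29.2 g).
Greedy by best ratio exhausts the calories allowance optimally: 29.2 g.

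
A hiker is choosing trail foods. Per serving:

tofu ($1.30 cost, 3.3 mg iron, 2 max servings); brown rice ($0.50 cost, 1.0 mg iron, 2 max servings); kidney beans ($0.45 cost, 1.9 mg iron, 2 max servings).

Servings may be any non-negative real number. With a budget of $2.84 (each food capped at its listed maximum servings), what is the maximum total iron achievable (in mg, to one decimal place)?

Iron per dollar: kidney beans 4.222, tofu 2.538, brown rice 2.
Take 2 servings of kidney beans: spends $0.90, +3.8 mg iron (running total 3.8 mg).
Take 1.492 servings of tofu: spends $1.94, +4.9 mg iron (running total 8.7 mg).
Greedy by best ratio exhausts the cost allowance optimally: 8.7 mg.

8.7 mg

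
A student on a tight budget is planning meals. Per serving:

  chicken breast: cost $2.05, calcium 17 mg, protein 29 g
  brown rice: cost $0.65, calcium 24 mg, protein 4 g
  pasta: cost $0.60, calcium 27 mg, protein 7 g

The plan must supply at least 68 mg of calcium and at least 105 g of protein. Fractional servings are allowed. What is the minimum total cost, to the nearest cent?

$7.45

Compare the cost at each extreme point of the feasible region.
chicken breast only: max(68/17, 105/29) = 4 servings → $8.20.
brown rice only: max(68/24, 105/4) = 26.25 servings → $17.06.
pasta only: max(68/27, 105/7) = 15 servings → $9.00.
chicken breast + brown rice with both tight: 3.58 servings and 0.2978 servings → $7.53.
chicken breast + pasta with both tight: 3.553 servings and 0.2816 servings → $7.45.
brown rice + pasta with both targets exact would need a negative amount; discard.
The minimum over all feasible corners is $7.45.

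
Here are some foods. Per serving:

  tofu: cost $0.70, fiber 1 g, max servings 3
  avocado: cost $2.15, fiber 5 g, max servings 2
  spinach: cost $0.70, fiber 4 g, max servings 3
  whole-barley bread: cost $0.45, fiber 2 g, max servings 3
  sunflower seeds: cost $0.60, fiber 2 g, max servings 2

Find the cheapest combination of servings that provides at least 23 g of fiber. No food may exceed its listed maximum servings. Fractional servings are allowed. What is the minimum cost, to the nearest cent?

$5.08

Cost per g of fiber: spinach $0.1750, whole-barley bread $0.2250, sunflower seeds $0.3000, avocado $0.4300, tofu $0.7000.
Take 3 servings of spinach: +12.0 g fiber for $2.10 (total $2.10, still need 11.0 g).
Take 3 servings of whole-barley bread: +6.0 g fiber for $1.35 (total $3.45, still need 5.0 g).
Take 2 servings of sunflower seeds: +4.0 g fiber for $1.20 (total $4.65, still need 1.0 g).
Take 0.2 servings of avocado: +1.0 g fiber for $0.43 (total $5.08, still need 0.0 g).
Greedy by cheapest-per-g is optimal for a single linear constraint, so the minimum cost is $5.08.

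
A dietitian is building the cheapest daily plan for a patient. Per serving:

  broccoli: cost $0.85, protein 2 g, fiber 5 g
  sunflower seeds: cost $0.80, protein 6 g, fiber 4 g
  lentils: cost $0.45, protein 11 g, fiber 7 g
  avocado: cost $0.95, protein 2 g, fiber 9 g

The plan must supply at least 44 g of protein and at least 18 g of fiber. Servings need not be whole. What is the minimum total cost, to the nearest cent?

Compare the cost at each extreme point of the feasible region.
broccoli only: max(44/2, 18/5) = 22 servings → $18.70.
sunflower seeds only: max(44/6, 18/4) = 7.333 servings → $5.87.
lentils only: max(44/11, 18/7) = 4 servings → $1.80.
avocado only: max(44/2, 18/9) = 22 servings → $20.90.
broccoli + sunflower seeds: the both-tight solution has a negative serving — not a feasible corner.
broccoli + lentils: intersection lies outside the first quadrant.
broccoli + avocado: the both-tight solution has a negative serving — not a feasible corner.
sunflower seeds + lentils: the both-tight solution has a negative serving — not a feasible corner.
sunflower seeds + avocado: intersection lies outside the first quadrant.
lentils + avocado: intersection lies outside the first quadrant.
The minimum over all feasible corners is $1.80.

$1.80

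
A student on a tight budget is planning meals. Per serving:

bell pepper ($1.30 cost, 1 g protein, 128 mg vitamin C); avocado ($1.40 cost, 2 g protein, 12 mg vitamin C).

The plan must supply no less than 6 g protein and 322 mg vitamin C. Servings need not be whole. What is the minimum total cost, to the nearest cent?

A basic optimal solution has at most two foods positive. Try each food alone and each pair with both targets met exactly.
bell pepper only: max(6/1, 322/128) = 6 servings → $7.80.
avocado only: max(6/2, 322/12) = 26.83 servings → $37.57.
bell pepper + avocado with both tight: 2.344 servings and 1.828 servings → $5.61.
So the least-cost plan costs $5.61.

$5.61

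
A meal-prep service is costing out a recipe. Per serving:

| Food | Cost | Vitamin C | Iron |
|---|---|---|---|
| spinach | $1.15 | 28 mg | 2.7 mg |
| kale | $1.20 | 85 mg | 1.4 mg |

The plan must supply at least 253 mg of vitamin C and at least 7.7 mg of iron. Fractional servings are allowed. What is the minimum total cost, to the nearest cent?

$4.76

spinach only: max(253/28, 7.7/2.7) = 9.036 servings → $10.39.
kale only: max(253/85, 7.7/1.4) = 5.5 servings → $6.60.
spinach + kale with both tight: 1.578 servings and 2.457 servings → $4.76.
The minimum over all feasible corners is $4.76.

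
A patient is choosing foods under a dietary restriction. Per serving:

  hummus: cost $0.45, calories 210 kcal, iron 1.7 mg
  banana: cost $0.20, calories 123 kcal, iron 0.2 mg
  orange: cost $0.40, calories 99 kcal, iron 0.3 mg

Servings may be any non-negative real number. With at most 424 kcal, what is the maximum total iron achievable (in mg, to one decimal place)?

Iron per kcal: hummus 0.008095, orange 0.00303, banana 0.001626.
With no serving limits, spend the whole calories allowance on hummus: 424 kcal / 210 kcal × 1.7 mg = 3.4 mg.

3.4 mg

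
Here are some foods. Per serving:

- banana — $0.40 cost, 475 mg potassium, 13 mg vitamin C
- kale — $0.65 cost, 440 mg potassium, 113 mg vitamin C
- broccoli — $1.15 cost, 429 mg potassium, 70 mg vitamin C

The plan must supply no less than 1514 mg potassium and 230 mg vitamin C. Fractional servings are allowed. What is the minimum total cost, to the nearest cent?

$1.80

banana only: max(1514/475, 230/13) = 17.69 servings → $7.08.
kale only: max(1514/440, 230/113) = 3.441 servings → $2.24.
broccoli only: max(1514/429, 230/70) = 3.529 servings → $4.06.
banana + kale with both tight: 1.457 servings and 1.868 servings → $1.80.
banana + broccoli with both tight: 0.2642 servings and 3.237 servings → $3.83.
kale + broccoli: intersection lies outside the first quadrant.
The minimum over all feasible corners is $1.80.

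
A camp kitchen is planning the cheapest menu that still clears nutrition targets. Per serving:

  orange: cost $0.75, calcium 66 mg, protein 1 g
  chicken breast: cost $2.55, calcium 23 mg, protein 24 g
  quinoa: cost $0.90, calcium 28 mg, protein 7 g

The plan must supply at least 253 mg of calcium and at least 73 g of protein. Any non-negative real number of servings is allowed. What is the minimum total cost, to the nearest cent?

$9.10

An LP optimum is at a vertex; with two nutrient constraints at most two foods are used. Check each candidate.
orange only: max(253/66, 73/1) = 73 servings → $54.75.
chicken breast only: max(253/23, 73/24) = 11 servings → $28.05.
quinoa only: max(253/28, 73/7) = 10.43 servings → $9.39.
orange + chicken breast with both tight: 2.814 servings and 2.924 servings → $9.57.
orange + quinoa: intersection lies outside the first quadrant.
chicken breast + quinoa with both tight: 0.5342 servings and 8.597 servings → $9.10.
So the least-cost plan costs $9.10.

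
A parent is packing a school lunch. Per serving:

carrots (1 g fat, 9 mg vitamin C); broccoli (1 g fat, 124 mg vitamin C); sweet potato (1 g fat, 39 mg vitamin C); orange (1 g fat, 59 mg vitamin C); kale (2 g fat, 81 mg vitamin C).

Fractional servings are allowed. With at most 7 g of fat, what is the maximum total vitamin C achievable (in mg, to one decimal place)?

Vitamin C per g fat: broccoli 124, orange 59, kale 40.5, sweet potato 39, carrots 9.
With no serving limits, spend the whole fat allowance on broccoli: 7 g / 1 g × 124 mg = 868.0 mg.

868.0 mg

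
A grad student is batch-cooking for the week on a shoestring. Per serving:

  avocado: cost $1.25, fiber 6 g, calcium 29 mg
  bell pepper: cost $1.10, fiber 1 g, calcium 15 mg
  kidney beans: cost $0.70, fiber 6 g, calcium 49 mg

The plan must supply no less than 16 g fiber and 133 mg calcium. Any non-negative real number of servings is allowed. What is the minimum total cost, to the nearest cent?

$1.90

Check every corner: each single food scaled to meet both minima, and each pair solved so both constraints bind.
avocado only: max(16/6, 133/29) = 4.586 servings → $5.73.
bell pepper only: max(16/1, 133/15) = 16 servings → $17.60.
kidney beans only: max(16/6, 133/49) = 2.714 servings → $1.90.
avocado + bell pepper with both tight: 1.754 servings and 5.475 servings → $8.22.
avocado + kidney beans with both targets exact would need a negative amount; discard.
bell pepper + kidney beans with both tight: 0.3415 servings and 2.61 servings → $2.20.
The minimum over all feasible corners is $1.90.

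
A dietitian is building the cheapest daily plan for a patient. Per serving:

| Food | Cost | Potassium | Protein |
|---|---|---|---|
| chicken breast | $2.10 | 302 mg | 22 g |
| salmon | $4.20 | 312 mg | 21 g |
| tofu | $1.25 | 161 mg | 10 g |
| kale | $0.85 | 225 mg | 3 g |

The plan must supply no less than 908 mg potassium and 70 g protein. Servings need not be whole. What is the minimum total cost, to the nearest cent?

$6.68

A basic optimal solution has at most two foods positive. Try each food alone and each pair with both targets met exactly.
chicken breast only: max(908/302, 70/22) = 3.182 servings → $6.68.
salmon only: max(908/312, 70/21) = 3.333 servings → $14.00.
tofu only: max(908/161, 70/10) = 7 servings → $8.75.
kale only: max(908/225, 70/3) = 23.33 servings → $19.83.
chicken breast + salmon: the both-tight solution has a negative serving — not a feasible corner.
chicken breast + tofu: the both-tight solution has a negative serving — not a feasible corner.
chicken breast + kale with both targets exact would need a negative amount; discard.
salmon + tofu: the both-tight solution has a negative serving — not a feasible corner.
salmon + kale: the both-tight solution has a negative serving — not a feasible corner.
tofu + kale: intersection lies outside the first quadrant.
The minimum over all feasible corners is $6.68.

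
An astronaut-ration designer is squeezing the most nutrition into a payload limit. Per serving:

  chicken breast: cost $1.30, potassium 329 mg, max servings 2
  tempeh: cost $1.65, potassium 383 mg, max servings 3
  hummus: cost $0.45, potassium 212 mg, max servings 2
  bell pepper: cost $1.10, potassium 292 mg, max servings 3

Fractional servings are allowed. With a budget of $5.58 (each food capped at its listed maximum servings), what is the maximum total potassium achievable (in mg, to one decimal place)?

Potassium per dollar: hummus 471.1, bell pepper 265.5, chicken breast 253.1, tempeh 232.1.
Take 2 servings of hummus: spends $0.90, +424.0 mg potassium (running total 424.0 mg).
Take 3 servings of bell pepper: spends $3.30, +876.0 mg potassium (running total 1300.0 mg).
Take 1.062 servings of chicken breast: spends $1.38, +349.2 mg potassium (running total 1649.2 mg).
Greedy by best ratio exhausts the cost allowance optimally: 1649.2 mg.

1649.2 mg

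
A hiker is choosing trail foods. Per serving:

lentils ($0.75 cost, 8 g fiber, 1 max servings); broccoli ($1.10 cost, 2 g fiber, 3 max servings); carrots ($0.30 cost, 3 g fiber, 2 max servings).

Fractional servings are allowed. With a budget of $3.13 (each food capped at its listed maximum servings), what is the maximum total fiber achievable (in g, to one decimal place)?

Fiber per dollar: lentils 10.67, carrots 10, broccoli 1.818.
Take 1 serving of lentils: spends $0.75, +8.0 g fiber (running total 8.0 g).
Take 2 servings of carrots: spends $0.60, +6.0 g fiber (running total 14.0 g).
Take 1.618 servings of broccoli: spends $1.78, +3.2 g fiber (running total 17.2 g).
Greedy by best ratio exhausts the cost allowance optimally: 17.2 g.

17.2 g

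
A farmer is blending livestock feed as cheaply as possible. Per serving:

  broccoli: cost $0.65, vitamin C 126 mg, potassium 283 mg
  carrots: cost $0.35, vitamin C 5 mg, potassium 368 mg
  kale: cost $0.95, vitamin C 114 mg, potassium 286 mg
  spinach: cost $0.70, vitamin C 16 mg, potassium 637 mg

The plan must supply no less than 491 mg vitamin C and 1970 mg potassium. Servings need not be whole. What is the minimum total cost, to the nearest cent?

The cheapest plan sits at a corner of the feasible region — with two constraints it uses at most two foods.
broccoli only: max(491/126, 1970/283) = 6.961 servings → $4.52.
carrots only: max(491/5, 1970/368) = 98.2 servings → $34.37.
kale only: max(491/114, 1970/286) = 6.888 servings → $6.54.
spinach only: max(491/16, 1970/637) = 30.69 servings → $21.48.
broccoli + carrots with both tight: 3.8 servings and 2.431 servings → $3.32.
broccoli + kale with both targets exact would need a negative amount; discard.
broccoli + spinach with both tight: 3.714 servings and 1.443 servings → $3.42.
carrots + kale with both tight: 2.077 servings and 4.216 servings → $4.73.
carrots + spinach: the both-tight solution has a negative serving — not a feasible corner.
kale + spinach with both tight: 4.133 servings and 1.237 servings → $4.79.
So the least-cost plan costs $3.32.

$3.32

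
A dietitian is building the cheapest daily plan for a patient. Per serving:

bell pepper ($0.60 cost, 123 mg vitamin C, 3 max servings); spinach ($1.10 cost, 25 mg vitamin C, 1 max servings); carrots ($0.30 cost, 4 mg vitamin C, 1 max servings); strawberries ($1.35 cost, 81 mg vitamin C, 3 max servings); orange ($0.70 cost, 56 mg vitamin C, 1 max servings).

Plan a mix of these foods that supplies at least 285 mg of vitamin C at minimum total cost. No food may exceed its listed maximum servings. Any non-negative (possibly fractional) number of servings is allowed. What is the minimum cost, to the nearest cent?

Cost per mg of vitamin C: bell pepper $0.0049, orange $0.0125, strawberries $0.0167, spinach $0.0440, carrots $0.0750.
Take 2.317 servings of bell pepper: +285.0 mg vitamin C for $1.39 (total $1.39, still need 0.0 mg).
Greedy by cheapest-per-mg is optimal for a single linear constraint, so the minimum cost is $1.39.

$1.39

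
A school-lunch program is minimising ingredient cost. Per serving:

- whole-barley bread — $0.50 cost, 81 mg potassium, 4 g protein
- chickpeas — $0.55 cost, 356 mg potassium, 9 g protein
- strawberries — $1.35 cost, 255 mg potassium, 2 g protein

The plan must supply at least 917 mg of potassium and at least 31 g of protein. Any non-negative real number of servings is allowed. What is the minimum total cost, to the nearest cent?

Two binding constraints pin down two serving amounts, so the optimal mix uses at most two foods. The candidates are each food alone (scaled to the tighter of potassium/protein) and each pair with both constraints tight.
whole-barley bread only: max(917/81, 31/4) = 11.32 servings → $5.66.
chickpeas only: max(917/356, 31/9) = 3.444 servings → $1.89.
strawberries only: max(917/255, 31/2) = 15.5 servings → $20.93.
whole-barley bread + chickpeas with both tight: 4.004 servings and 1.665 servings → $2.92.
whole-barley bread + strawberries with both tight: 7.076 servings and 1.348 servings → $5.36.
chickpeas + strawberries: the both-tight solution has a negative serving — not a feasible corner.
The minimum over all feasible corners is $1.89.

$1.89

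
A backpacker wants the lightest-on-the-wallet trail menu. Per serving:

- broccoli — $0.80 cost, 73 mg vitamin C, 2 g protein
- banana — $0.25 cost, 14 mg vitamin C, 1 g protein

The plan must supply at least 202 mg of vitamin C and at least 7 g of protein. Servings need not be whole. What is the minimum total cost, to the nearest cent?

For a min-cost LP with two ≥-constraints, a basic feasible solution has at most two positive variables.
broccoli only: max(202/73, 7/2) = 3.5 servings → $2.80.
banana only: max(202/14, 7/1) = 14.43 servings → $3.61.
broccoli + banana with both tight: 2.311 servings and 2.378 servings → $2.44.
So the least-cost plan costs $2.44.

$2.44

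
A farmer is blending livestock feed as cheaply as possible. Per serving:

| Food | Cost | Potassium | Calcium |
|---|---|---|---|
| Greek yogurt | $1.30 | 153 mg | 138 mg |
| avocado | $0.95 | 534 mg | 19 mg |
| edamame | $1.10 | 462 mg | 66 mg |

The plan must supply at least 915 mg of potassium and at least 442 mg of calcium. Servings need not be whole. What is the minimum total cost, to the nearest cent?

$4.69

Check every corner: each single food scaled to meet both minima, and each pair solved so both constraints bind.
Greek yogurt only: max(915/153, 442/138) = 5.98 servings → $7.77.
avocado only: max(915/534, 442/19) = 23.26 servings → $22.10.
edamame only: max(915/462, 442/66) = 6.697 servings → $7.37.
Greek yogurt + avocado with both tight: 3.089 servings and 0.8285 servings → $4.80.
Greek yogurt + edamame with both tight: 2.68 servings and 1.093 servings → $4.69.
avocado + edamame: intersection lies outside the first quadrant.
Cheapest feasible corner: $4.69.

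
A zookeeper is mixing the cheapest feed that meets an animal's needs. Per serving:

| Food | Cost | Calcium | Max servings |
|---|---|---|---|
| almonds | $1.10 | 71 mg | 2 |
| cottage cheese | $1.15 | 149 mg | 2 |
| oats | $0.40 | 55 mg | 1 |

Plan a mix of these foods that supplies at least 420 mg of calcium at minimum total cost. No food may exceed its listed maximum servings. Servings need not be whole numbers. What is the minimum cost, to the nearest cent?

Cost per mg of calcium: oats $0.0073, cottage cheese $0.0077, almonds $0.0155.
Take 1 serving of oats: +55.0 mg calcium for $0.40 (total $0.40, still need 365.0 mg).
Take 2 servings of cottage cheese: +298.0 mg calcium for $2.30 (total $2.70, still need 67.0 mg).
Take 0.9437 servings of almonds: +67.0 mg calcium for $1.04 (total $3.74, still need 0.0 mg).
Filling from the cheapest source first is optimal under one linear minimum: $3.74.

$3.74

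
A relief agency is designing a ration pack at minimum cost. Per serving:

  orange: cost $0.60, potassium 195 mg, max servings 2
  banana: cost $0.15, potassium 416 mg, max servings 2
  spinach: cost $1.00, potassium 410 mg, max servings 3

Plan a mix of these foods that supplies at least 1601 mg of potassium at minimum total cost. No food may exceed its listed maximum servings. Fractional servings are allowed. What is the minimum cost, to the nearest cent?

Cost per mg of potassium: banana $0.0004, spinach $0.0024, orange $0.0031.
Take 2 servings of banana: +832.0 mg potassium for $0.30 (total $0.30, still need 769.0 mg).
Take 1.876 servings of spinach: +769.0 mg potassium for $1.88 (total $2.18, still need 0.0 mg).
Greedy by cheapest-per-mg is optimal for a single linear constraint, so the minimum cost is $2.18.

$2.18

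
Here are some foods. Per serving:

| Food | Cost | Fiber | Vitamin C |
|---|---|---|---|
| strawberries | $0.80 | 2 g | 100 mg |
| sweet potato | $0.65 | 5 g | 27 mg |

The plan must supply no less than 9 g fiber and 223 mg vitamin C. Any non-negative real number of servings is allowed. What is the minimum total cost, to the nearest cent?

For a min-cost LP with two ≥-constraints, a basic feasible solution has at most two positive variables.
strawberries only: max(9/2, 223/100) = 4.5 servings → $3.60.
sweet potato only: max(9/5, 223/27) = 8.259 servings → $5.37.
strawberries + sweet potato with both tight: 1.955 servings and 1.018 servings → $2.23.
Cheapest feasible corner: $2.23.

$2.23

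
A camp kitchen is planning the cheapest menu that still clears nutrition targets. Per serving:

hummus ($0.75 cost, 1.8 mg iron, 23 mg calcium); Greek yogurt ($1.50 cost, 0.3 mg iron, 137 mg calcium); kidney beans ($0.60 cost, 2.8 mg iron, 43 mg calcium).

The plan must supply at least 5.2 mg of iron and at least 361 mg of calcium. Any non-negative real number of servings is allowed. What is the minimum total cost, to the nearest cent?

For a min-cost LP with two ≥-constraints, a basic feasible solution has at most two positive variables.
hummus only: max(5.2/1.8, 361/23) = 15.7 servings → $11.77.
Greek yogurt only: max(5.2/0.3, 361/137) = 17.33 servings → $26.00.
kidney beans only: max(5.2/2.8, 361/43) = 8.395 servings → $5.04.
hummus + Greek yogurt with both tight: 2.52 servings and 2.212 servings → $5.21.
hummus + kidney beans with both targets exact would need a negative amount; discard.
Greek yogurt + kidney beans with both tight: 2.124 servings and 1.63 servings → $4.16.
The minimum over all feasible corners is $4.16.

$4.16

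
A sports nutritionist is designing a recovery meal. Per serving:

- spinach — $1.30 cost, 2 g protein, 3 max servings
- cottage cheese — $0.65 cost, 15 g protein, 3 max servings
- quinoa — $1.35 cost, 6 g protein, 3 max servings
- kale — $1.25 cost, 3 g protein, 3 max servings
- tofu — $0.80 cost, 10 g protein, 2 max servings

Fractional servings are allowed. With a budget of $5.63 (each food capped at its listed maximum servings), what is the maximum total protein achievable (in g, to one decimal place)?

Protein per dollar: cottage cheese 23.08, tofu 12.5, quinoa 4.444, kale 2.4, spinach 1.538.
Take 3 servings of cottage cheese: spends $1.95, +45.0 g protein (running total 45.0 g).
Take 2 servings of tofu: spends $1.60, +20.0 g protein (running total 65.0 g).
Take 1.541 servings of quinoa: spends $2.08, +9.2 g protein (running total 74.2 g).
Greedy by best ratio exhausts the cost allowance optimally: 74.2 g.

74.2 g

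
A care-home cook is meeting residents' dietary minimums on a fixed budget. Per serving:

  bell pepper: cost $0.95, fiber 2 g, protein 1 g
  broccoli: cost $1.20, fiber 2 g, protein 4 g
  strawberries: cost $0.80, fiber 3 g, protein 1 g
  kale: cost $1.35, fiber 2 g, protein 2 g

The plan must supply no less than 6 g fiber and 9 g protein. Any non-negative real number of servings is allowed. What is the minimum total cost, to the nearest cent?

Two binding constraints pin down two serving amounts, so the optimal mix uses at most two foods. The candidates are each food alone (scaled to the tighter of fiber/protein) and each pair with both constraints tight.
bell pepper only: max(6/2, 9/1) = 9 servings → $8.55.
broccoli only: max(6/2, 9/4) = 3 servings → $3.60.
strawberries only: max(6/3, 9/1) = 9 servings → $7.20.
kale only: max(6/2, 9/2) = 4.5 servings → $6.08.
bell pepper + broccoli with both tight: 1 serving and 2 servings → $3.35.
bell pepper + strawberries: intersection lies outside the first quadrant.
bell pepper + kale with both targets exact would need a negative amount; discard.
broccoli + strawberries with both tight: 2.1 servings and 0.6 servings → $3.00.
broccoli + kale with both tight: 1.5 servings and 1.5 servings → $3.83.
strawberries + kale: intersection lies outside the first quadrant.
The minimum over all feasible corners is $3.00.

$3.00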